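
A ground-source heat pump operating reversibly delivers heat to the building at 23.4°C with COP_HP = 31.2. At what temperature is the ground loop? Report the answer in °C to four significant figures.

13.90 °C

COP_HP = T_H/(T_H − T_C) gives T_H − T_C = T_H/COP.
With T_H = 296.55 K, T_C = 296.55 × (1 − 1/31.2) = 287.05 K.
Converting, 287.05 K = 13.90°C.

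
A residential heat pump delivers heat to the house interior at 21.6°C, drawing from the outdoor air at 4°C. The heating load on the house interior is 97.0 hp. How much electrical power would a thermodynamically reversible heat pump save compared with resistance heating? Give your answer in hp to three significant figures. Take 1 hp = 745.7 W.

91.2 hp

In absolute terms T_C = 277.15 K and T_H = 294.75 K, so ΔT = 17.60 K.
COP_Carnot = T_H/ΔT = 294.75/17.60 = 16.75.
Resistance heating needs Ẇ_res = Q̇_H = 97.00 hp; the reversible heat pump needs only Ẇ_hp = Q̇_H/COP = 5.792 hp.
Saving = 97.00 − 5.792 = 91.21 hp.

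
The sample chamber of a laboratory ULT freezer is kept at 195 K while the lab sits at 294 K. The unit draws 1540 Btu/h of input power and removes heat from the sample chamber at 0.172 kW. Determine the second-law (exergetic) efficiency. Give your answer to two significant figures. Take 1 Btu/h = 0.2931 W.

0.19

Converting, Q̇_C = 0.1720 kW = 586.8 Btu/h, so COP_actual = Q̇_C/Ẇ = 586.8/1540 = 0.3811.
The reservoir spacing is ΔT = 294 − 195 = 99.00 K.
COP_Carnot = T_C/ΔT = 195.00/99.00 = 1.970.
η_II = COP_actual/COP_Carnot = 0.3811/1.970 = 0.1935.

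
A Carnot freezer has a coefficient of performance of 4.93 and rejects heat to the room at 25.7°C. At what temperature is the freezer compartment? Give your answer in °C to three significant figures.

For a Carnot refrigerator COP_R = T_C/(T_H − T_C), so T_C = COP·T_H/(1 + COP).
With T_H = 298.85 K, T_C = 4.93 × 298.85/5.930 = 248.45 K.
Converting, 248.45 K = -24.70°C.

-24.7 °C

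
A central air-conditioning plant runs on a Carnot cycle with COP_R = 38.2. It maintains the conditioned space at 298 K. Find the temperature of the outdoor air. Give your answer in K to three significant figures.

306 K

COP_R = T_C/(T_H − T_C) gives T_H − T_C = T_C/COP.
With T_C = 298.00 K, T_H = 298.00 × (1 + 1/38.2) = 305.80 K.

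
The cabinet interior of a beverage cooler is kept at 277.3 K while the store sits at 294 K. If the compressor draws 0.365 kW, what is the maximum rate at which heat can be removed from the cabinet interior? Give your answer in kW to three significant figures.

6.06 kW

The reservoir spacing is ΔT = 294 − 277.3 = 16.70 K.
COP_Carnot = T_C/ΔT = 277.30/16.70 = 16.60.
Q̇_max = COP_Carnot × Ẇ = 16.60 × 0.3650 kW = 6.061 kW.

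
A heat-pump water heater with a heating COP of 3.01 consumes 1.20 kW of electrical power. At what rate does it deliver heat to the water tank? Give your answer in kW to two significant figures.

Q̇_H = COP_HP × Ẇ = 3.01 × 1.200 = 3.612 kW.

3.6 kW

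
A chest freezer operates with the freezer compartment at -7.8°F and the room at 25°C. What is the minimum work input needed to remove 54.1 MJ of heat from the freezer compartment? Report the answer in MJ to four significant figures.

10.15 MJ

In absolute terms T_C = 251.04 K and T_H = 298.15 K, so ΔT = 47.11 K.
The reversible limit is COP_R = T_C/ΔT = 5.329, so W_min = Q_C/COP = Q_C·ΔT/T_C.
W_min = 54.10 × 47.11/251.04 = 10.15 MJ.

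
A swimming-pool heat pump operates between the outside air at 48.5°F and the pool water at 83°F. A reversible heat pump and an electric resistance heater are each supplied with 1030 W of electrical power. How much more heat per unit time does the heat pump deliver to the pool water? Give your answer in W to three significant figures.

15200 W

In absolute terms T_C = 282.32 K and T_H = 301.48 K, so ΔT = 19.17 K.
COP_Carnot = T_H/ΔT = 301.48/19.17 = 15.73.
The heat pump delivers Q̇_H = COP × Ẇ = 16200 W; the resistance heater delivers Ẇ = 1030 W.
Extra = (COP − 1)·Ẇ = 15170 W.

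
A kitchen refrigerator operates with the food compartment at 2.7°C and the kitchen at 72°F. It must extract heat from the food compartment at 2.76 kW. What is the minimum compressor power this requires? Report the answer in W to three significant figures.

In absolute terms T_C = 275.85 K and T_H = 295.37 K, so ΔT = 19.52 K.
COP_Carnot = T_C/ΔT = 275.85/19.52 = 14.13.
Ẇ_min = Q̇/COP_Carnot = 2.760/14.13 = 0.1953 kW = 195.3 W.

195 W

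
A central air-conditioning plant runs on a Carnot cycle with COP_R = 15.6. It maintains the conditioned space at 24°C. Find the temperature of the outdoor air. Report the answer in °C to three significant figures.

43.0 °C

COP_R = T_C/(T_H − T_C) gives T_H − T_C = T_C/COP.
With T_C = 297.15 K, T_H = 297.15 × (1 + 1/15.6) = 316.20 K.
Converting, 316.20 K = 43.05°C.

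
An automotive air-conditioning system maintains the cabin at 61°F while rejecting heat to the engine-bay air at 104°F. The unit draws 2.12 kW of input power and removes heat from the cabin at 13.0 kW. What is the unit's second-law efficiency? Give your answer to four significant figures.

0.5064

COP_actual = Q̇_C/Ẇ = 13.00/2.120 = 6.132.
In absolute terms T_C = 289.26 K and T_H = 313.15 K, so ΔT = 23.89 K.
COP_Carnot = T_C/ΔT = 289.26/23.89 = 12.11.
η_II = COP_actual/COP_Carnot = 6.132/12.11 = 0.5064.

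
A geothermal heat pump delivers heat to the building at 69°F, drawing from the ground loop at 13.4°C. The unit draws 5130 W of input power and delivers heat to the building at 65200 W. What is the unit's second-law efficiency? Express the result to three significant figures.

0.310

COP_actual = Q̇_H/Ẇ = 65200/5130 = 12.71.
In absolute terms T_C = 286.55 K and T_H = 293.71 K, so ΔT = 7.156 K.
COP_Carnot = T_H/ΔT = 293.71/7.156 = 41.05.
η_II = COP_actual/COP_Carnot = 12.71/41.05 = 0.3096.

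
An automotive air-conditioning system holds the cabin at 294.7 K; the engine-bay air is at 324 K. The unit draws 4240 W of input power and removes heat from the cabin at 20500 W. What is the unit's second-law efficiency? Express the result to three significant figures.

0.481

COP_actual = Q̇_C/Ẇ = 20500/4240 = 4.835.
The reservoir spacing is ΔT = 324 − 294.7 = 29.30 K.
COP_Carnot = T_C/ΔT = 294.70/29.30 = 10.06.
η_II = COP_actual/COP_Carnot = 4.835/10.06 = 0.4807.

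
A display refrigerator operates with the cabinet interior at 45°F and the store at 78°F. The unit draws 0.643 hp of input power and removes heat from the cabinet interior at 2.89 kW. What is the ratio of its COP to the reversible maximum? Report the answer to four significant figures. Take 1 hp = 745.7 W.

Converting, Q̇_C = 2.890 kW = 3.876 hp, so COP_actual = Q̇_C/Ẇ = 3.876/0.6430 = 6.027.
In absolute terms T_C = 280.37 K and T_H = 298.71 K, so ΔT = 18.33 K.
COP_Carnot = T_C/ΔT = 280.37/18.33 = 15.29.
η_II = COP_actual/COP_Carnot = 6.027/15.29 = 0.3941.

0.3941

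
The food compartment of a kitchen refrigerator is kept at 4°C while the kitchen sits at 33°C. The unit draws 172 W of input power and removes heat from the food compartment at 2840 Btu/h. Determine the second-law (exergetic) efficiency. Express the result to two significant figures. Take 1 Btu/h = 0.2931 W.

0.51

Converting, Q̇_C = 2840 Btu/h = 832.4 W, so COP_actual = Q̇_C/Ẇ = 832.4/172.0 = 4.840.
In absolute terms T_C = 277.15 K and T_H = 306.15 K, so ΔT = 29.00 K.
COP_Carnot = T_C/ΔT = 277.15/29.00 = 9.557.
η_II = COP_actual/COP_Carnot = 4.840/9.557 = 0.5064.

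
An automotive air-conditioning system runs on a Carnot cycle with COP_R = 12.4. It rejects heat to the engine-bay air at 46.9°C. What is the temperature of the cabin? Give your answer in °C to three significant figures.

23.0 °C

For a Carnot refrigerator COP_R = T_C/(T_H − T_C), so T_C = COP·T_H/(1 + COP).
With T_H = 320.05 K, T_C = 12.4 × 320.05/13.40 = 296.17 K.
Converting, 296.17 K = 23.02°C.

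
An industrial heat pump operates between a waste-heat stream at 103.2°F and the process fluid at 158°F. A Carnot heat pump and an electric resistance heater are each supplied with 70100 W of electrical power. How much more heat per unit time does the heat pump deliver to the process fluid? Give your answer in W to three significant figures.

In absolute terms T_C = 312.71 K and T_H = 343.15 K, so ΔT = 30.44 K.
COP_Carnot = T_H/ΔT = 343.15/30.44 = 11.27.
The heat pump delivers Q̇_H = COP × Ẇ = 790100 W; the resistance heater delivers Ẇ = 70100 W.
Extra = (COP − 1)·Ẇ = 720000 W.

720000 W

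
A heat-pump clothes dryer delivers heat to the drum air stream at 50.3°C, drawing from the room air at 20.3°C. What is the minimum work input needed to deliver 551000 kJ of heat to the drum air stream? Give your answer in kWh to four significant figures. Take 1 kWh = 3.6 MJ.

In absolute terms T_C = 293.45 K and T_H = 323.45 K, so ΔT = 30.00 K.
The reversible limit is COP_HP = T_H/ΔT = 10.78, so W_min = Q_H/COP = Q_H·ΔT/T_H.
W_min = 551000 × 30.00/323.45 = 51110 kJ = 14.20 kWh.

14.20 kWh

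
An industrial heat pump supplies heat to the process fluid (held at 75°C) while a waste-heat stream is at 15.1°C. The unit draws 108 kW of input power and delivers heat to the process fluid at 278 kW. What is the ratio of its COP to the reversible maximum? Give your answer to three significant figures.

COP_actual = Q̇_H/Ẇ = 278.0/108.0 = 2.574.
In absolute terms T_C = 288.25 K and T_H = 348.15 K, so ΔT = 59.90 K.
COP_Carnot = T_H/ΔT = 348.15/59.90 = 5.812.
η_II = COP_actual/COP_Carnot = 2.574/5.812 = 0.4429.

0.443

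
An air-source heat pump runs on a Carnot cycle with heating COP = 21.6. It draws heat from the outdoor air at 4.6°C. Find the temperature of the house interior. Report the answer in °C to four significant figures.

COP_HP = T_H/(T_H − T_C) rearranges to T_H = COP·T_C/(COP − 1).
With T_C = 277.75 K, T_H = 21.6 × 277.75/20.60 = 291.23 K.
Converting, 291.23 K = 18.08°C.

18.08 °C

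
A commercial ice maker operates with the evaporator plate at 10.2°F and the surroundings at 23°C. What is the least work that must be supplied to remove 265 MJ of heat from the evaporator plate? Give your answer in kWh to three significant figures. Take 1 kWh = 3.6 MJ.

9.90 kWh

In absolute terms T_C = 261.04 K and T_H = 296.15 K, so ΔT = 35.11 K.
The reversible limit is COP_R = T_C/ΔT = 7.435, so W_min = Q_C/COP = Q_C·ΔT/T_C.
W_min = 265.0 × 35.11/261.04 = 35.64 MJ = 9.901 kWh.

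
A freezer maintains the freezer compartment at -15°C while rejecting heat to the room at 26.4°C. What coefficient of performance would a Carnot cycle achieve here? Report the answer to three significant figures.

In absolute terms T_C = 258.15 K and T_H = 299.55 K, so ΔT = 41.40 K.
For a reversible cycle, COP_Carnot = T_C/ΔT = 258.15/41.40 = 6.236.

6.24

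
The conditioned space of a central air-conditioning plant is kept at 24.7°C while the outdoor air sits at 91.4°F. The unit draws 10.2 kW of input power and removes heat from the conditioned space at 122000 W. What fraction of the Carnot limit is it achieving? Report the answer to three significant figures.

0.333

Converting, Q̇_C = 122000 W = 122.0 kW, so COP_actual = Q̇_C/Ẇ = 122.0/10.20 = 11.96.
In absolute terms T_C = 297.85 K and T_H = 306.15 K, so ΔT = 8.300 K.
COP_Carnot = T_C/ΔT = 297.85/8.300 = 35.89.
η_II = COP_actual/COP_Carnot = 11.96/35.89 = 0.3333.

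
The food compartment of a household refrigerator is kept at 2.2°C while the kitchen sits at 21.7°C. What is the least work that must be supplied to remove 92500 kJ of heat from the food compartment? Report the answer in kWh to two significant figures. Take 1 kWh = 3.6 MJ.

1.8 kWh

In absolute terms T_C = 275.35 K and T_H = 294.85 K, so ΔT = 19.50 K.
The reversible limit is COP_R = T_C/ΔT = 14.12, so W_min = Q_C/COP = Q_C·ΔT/T_C.
W_min = 92500 × 19.50/275.35 = 6551 kJ = 1.820 kWh.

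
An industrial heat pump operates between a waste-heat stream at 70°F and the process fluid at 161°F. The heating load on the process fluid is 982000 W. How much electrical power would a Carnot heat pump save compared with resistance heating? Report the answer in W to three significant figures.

In absolute terms T_C = 294.26 K and T_H = 344.82 K, so ΔT = 50.56 K.
COP_Carnot = T_H/ΔT = 344.82/50.56 = 6.821.
Resistance heating needs Ẇ_res = Q̇_H = 982000 W; the reversible heat pump needs only Ẇ_hp = Q̇_H/COP = 144000 W.
Saving = 982000 − 144000 = 838000 W.

838000 W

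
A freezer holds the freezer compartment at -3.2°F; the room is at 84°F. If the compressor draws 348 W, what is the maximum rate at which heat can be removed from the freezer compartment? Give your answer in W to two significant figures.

1800 W

In absolute terms T_C = 253.59 K and T_H = 302.04 K, so ΔT = 48.44 K.
COP_Carnot = T_C/ΔT = 253.59/48.44 = 5.235.
Q̇_max = COP_Carnot × Ẇ = 5.235 × 348.0 W = 1822 W.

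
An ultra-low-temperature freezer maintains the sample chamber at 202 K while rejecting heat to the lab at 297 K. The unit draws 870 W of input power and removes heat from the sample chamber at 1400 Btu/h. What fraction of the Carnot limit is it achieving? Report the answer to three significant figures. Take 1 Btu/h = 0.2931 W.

0.222

Converting, Q̇_C = 1400 Btu/h = 410.3 W, so COP_actual = Q̇_C/Ẇ = 410.3/870.0 = 0.4717.
The reservoir spacing is ΔT = 297 − 202 = 95.00 K.
COP_Carnot = T_C/ΔT = 202.00/95.00 = 2.126.
η_II = COP_actual/COP_Carnot = 0.4717/2.126 = 0.2218.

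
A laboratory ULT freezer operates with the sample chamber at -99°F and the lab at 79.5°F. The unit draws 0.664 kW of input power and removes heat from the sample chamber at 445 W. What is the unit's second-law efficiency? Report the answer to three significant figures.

0.332

Converting, Q̇_C = 445.0 W = 0.4450 kW, so COP_actual = Q̇_C/Ẇ = 0.4450/0.6640 = 0.6702.
In absolute terms T_C = 200.37 K and T_H = 299.54 K, so ΔT = 99.17 K.
COP_Carnot = T_C/ΔT = 200.37/99.17 = 2.021.
η_II = COP_actual/COP_Carnot = 0.6702/2.021 = 0.3317.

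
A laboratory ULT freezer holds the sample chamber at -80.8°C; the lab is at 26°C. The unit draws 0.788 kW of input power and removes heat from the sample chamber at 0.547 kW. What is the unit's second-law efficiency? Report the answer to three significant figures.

0.385

COP_actual = Q̇_C/Ẇ = 0.5470/0.7880 = 0.6942.
In absolute terms T_C = 192.35 K and T_H = 299.15 K, so ΔT = 106.8 K.
COP_Carnot = T_C/ΔT = 192.35/106.8 = 1.801.
η_II = COP_actual/COP_Carnot = 0.6942/1.801 = 0.3854.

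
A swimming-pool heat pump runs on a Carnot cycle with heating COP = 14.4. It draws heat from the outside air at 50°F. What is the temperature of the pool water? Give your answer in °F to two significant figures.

COP_HP = T_H/(T_H − T_C) rearranges to T_H = COP·T_C/(COP − 1).
With T_C = 283.15 K, T_H = 14.4 × 283.15/13.40 = 304.28 K.
Converting, 304.28 K = 88.04°F.

88 °F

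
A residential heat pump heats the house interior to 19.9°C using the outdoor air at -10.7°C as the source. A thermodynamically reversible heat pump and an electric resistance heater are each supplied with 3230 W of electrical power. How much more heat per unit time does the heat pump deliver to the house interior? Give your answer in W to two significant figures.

In absolute terms T_C = 262.45 K and T_H = 293.05 K, so ΔT = 30.60 K.
COP_Carnot = T_H/ΔT = 293.05/30.60 = 9.577.
The heat pump delivers Q̇_H = COP × Ẇ = 30930 W; the resistance heater delivers Ẇ = 3230 W.
Extra = (COP − 1)·Ẇ = 27700 W.

28000 W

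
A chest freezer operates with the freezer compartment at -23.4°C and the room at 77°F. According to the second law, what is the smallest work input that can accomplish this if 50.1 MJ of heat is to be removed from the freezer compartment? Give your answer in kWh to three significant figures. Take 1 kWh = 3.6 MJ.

In absolute terms T_C = 249.75 K and T_H = 298.15 K, so ΔT = 48.40 K.
The reversible limit is COP_R = T_C/ΔT = 5.160, so W_min = Q_C/COP = Q_C·ΔT/T_C.
W_min = 50.10 × 48.40/249.75 = 9.709 MJ = 2.697 kWh.

2.70 kWh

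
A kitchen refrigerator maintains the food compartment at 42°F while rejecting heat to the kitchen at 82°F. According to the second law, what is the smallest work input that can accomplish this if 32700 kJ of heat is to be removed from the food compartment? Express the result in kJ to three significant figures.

In absolute terms T_C = 278.71 K and T_H = 300.93 K, so ΔT = 22.22 K.
The reversible limit is COP_R = T_C/ΔT = 12.54, so W_min = Q_C/COP = Q_C·ΔT/T_C.
W_min = 32700 × 22.22/278.71 = 2607 kJ.

2610 kJ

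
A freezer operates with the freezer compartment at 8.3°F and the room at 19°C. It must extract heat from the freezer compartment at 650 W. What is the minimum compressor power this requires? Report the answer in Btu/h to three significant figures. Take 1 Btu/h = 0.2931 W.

In absolute terms T_C = 259.98 K and T_H = 292.15 K, so ΔT = 32.17 K.
COP_Carnot = T_C/ΔT = 259.98/32.17 = 8.082.
Ẇ_min = Q̇/COP_Carnot = 650.0/8.082 = 80.42 W = 274.4 Btu/h.

274 Btu/h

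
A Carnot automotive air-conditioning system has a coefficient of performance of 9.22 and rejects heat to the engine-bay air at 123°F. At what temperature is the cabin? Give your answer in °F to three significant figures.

For a Carnot refrigerator COP_R = T_C/(T_H − T_C), so T_C = COP·T_H/(1 + COP).
With T_H = 323.71 K, T_C = 9.22 × 323.71/10.22 = 292.03 K.
Converting, 292.03 K = 65.99°F.

66.0 °F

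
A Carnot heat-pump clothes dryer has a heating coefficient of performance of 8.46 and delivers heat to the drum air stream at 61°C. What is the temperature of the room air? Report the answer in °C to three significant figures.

COP_HP = T_H/(T_H − T_C) gives T_H − T_C = T_H/COP.
With T_H = 334.15 K, T_C = 334.15 × (1 − 1/8.46) = 294.65 K.
Converting, 294.65 K = 21.50°C.

21.5 °C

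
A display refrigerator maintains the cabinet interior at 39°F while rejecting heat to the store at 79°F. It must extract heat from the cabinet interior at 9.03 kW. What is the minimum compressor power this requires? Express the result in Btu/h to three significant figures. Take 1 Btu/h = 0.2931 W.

2470 Btu/h

In absolute terms T_C = 277.04 K and T_H = 299.26 K, so ΔT = 22.22 K.
COP_Carnot = T_C/ΔT = 277.04/22.22 = 12.47.
Ẇ_min = Q̇/COP_Carnot = 9.030/12.47 = 0.7243 kW = 2471 Btu/h.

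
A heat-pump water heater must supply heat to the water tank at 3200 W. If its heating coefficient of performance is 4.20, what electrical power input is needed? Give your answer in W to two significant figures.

760 W

Ẇ = Q̇_H/COP_HP = 3200/4.20 = 761.9 W.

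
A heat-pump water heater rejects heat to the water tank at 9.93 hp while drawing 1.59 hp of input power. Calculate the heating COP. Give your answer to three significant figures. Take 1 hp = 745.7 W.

The first law gives Q̇_H = Q̇_C + Ẇ, so the three rates are Q̇_C = 8.340, Q̇_H = 9.930, Ẇ = 1.590 hp.
COP_HP = Q̇_H/Ẇ = 9.930/1.590 = 6.245.

6.25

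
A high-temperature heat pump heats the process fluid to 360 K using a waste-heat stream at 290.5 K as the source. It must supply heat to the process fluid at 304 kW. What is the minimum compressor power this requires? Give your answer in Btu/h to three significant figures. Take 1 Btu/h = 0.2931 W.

200000 Btu/h

The reservoir spacing is ΔT = 360 − 290.5 = 69.50 K.
COP_Carnot = T_H/ΔT = 360.00/69.50 = 5.180.
Ẇ_min = Q̇/COP_Carnot = 304.0/5.180 = 58.69 kW = 200200 Btu/h.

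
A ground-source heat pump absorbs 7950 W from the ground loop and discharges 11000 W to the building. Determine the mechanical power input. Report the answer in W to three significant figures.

For a cyclic device the first law requires Q̇_H = Q̇_C + Ẇ.
Ẇ = Q̇_H − Q̇_C = 3050 W.

3050 W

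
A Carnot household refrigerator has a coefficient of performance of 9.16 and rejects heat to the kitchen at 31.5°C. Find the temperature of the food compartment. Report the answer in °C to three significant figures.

1.51 °C

For a Carnot refrigerator COP_R = T_C/(T_H − T_C), so T_C = COP·T_H/(1 + COP).
With T_H = 304.65 K, T_C = 9.16 × 304.65/10.16 = 274.66 K.
Converting, 274.66 K = 1.51°C.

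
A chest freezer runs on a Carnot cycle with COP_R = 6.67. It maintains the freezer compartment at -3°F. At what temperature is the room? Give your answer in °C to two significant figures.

19 °C

COP_R = T_C/(T_H − T_C) gives T_H − T_C = T_C/COP.
With T_C = 253.71 K, T_H = 253.71 × (1 + 1/6.67) = 291.74 K.
Converting, 291.74 K = 18.59°C.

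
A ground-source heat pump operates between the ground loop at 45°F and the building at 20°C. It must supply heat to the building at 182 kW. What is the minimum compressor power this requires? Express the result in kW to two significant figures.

In absolute terms T_C = 280.37 K and T_H = 293.15 K, so ΔT = 12.78 K.
COP_Carnot = T_H/ΔT = 293.15/12.78 = 22.94.
Ẇ_min = Q̇/COP_Carnot = 182.0/22.94 = 7.933 kW.

7.9 kW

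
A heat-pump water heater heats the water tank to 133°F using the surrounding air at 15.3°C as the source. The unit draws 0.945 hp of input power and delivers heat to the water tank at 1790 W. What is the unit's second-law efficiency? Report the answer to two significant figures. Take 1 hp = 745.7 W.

0.31

Converting, Q̇_H = 1790 W = 2.400 hp, so COP_actual = Q̇_H/Ẇ = 2.400/0.9450 = 2.540.
In absolute terms T_C = 288.45 K and T_H = 329.26 K, so ΔT = 40.81 K.
COP_Carnot = T_H/ΔT = 329.26/40.81 = 8.068.
η_II = COP_actual/COP_Carnot = 2.540/8.068 = 0.3148.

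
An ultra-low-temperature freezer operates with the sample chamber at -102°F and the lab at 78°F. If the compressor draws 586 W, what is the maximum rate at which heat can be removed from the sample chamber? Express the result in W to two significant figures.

1200 W

In absolute terms T_C = 198.71 K and T_H = 298.71 K, so ΔT = 100.0 K.
COP_Carnot = T_C/ΔT = 198.71/100.0 = 1.987.
Q̇_max = COP_Carnot × Ẇ = 1.987 × 586.0 W = 1164 W.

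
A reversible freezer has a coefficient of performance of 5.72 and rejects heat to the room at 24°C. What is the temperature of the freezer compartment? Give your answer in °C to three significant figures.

For a Carnot refrigerator COP_R = T_C/(T_H − T_C), so T_C = COP·T_H/(1 + COP).
With T_H = 297.15 K, T_C = 5.72 × 297.15/6.720 = 252.93 K.
Converting, 252.93 K = -20.22°C.

-20.2 °C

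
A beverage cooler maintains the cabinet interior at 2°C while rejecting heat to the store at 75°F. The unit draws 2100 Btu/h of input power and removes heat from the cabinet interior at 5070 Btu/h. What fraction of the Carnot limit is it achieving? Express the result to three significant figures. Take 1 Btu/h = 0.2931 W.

0.192

COP_actual = Q̇_C/Ẇ = 5070/2100 = 2.414.
In absolute terms T_C = 275.15 K and T_H = 297.04 K, so ΔT = 21.89 K.
COP_Carnot = T_C/ΔT = 275.15/21.89 = 12.57.
η_II = COP_actual/COP_Carnot = 2.414/12.57 = 0.1921.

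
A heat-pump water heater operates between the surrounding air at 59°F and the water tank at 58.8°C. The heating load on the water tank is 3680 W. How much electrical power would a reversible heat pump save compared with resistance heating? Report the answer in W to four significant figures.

3194 W

In absolute terms T_C = 288.15 K and T_H = 331.95 K, so ΔT = 43.80 K.
COP_Carnot = T_H/ΔT = 331.95/43.80 = 7.579.
Resistance heating needs Ẇ_res = Q̇_H = 3680 W; the reversible heat pump needs only Ẇ_hp = Q̇_H/COP = 485.6 W.
Saving = 3680 − 485.6 = 3194 W.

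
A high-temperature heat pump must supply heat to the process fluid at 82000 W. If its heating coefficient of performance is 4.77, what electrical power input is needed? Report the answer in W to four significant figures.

17190 W

Ẇ = Q̇_H/COP_HP = 82000/4.77 = 17190 W.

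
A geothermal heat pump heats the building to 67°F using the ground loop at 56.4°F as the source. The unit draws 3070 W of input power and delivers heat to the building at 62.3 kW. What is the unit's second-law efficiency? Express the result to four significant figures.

0.4084

Converting, Q̇_H = 62.30 kW = 62300 W, so COP_actual = Q̇_H/Ẇ = 62300/3070 = 20.29.
In absolute terms T_C = 286.71 K and T_H = 292.59 K, so ΔT = 5.889 K.
COP_Carnot = T_H/ΔT = 292.59/5.889 = 49.69.
η_II = COP_actual/COP_Carnot = 20.29/49.69 = 0.4084.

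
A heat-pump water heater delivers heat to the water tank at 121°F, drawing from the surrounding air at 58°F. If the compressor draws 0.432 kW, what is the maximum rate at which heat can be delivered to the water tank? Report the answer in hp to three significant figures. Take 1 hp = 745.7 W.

5.34 hp

In absolute terms T_C = 287.59 K and T_H = 322.59 K, so ΔT = 35.00 K.
COP_Carnot = T_H/ΔT = 322.59/35.00 = 9.217.
Q̇_max = COP_Carnot × Ẇ = 9.217 × 0.4320 kW = 3.982 kW = 5.340 hp.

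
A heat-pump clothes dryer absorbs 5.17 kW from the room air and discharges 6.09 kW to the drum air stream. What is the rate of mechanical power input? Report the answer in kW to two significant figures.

For a cyclic device the first law requires Q̇_H = Q̇_C + Ẇ.
Ẇ = Q̇_H − Q̇_C = 0.9200 kW.

0.92 kW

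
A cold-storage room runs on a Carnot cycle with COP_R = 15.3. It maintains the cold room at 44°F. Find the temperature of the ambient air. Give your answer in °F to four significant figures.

76.92 °F

COP_R = T_C/(T_H − T_C) gives T_H − T_C = T_C/COP.
With T_C = 279.82 K, T_H = 279.82 × (1 + 1/15.3) = 298.11 K.
Converting, 298.11 K = 76.92°F.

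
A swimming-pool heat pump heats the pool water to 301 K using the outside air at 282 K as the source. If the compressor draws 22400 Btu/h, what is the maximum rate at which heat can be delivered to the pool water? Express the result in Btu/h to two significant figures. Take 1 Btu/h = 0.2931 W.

The reservoir spacing is ΔT = 301 − 282 = 19.00 K.
COP_Carnot = T_H/ΔT = 301.00/19.00 = 15.84.
Q̇_max = COP_Carnot × Ẇ = 15.84 × 22400 Btu/h = 354900 Btu/h.

350000 Btu/h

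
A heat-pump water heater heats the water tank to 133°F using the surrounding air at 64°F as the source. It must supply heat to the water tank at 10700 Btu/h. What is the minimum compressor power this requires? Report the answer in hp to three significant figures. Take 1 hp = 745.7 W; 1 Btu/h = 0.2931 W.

In absolute terms T_C = 290.93 K and T_H = 329.26 K, so ΔT = 38.33 K.
COP_Carnot = T_H/ΔT = 329.26/38.33 = 8.589.
Ẇ_min = Q̇/COP_Carnot = 10700/8.589 = 1246 Btu/h = 0.4896 hp.

0.490 hp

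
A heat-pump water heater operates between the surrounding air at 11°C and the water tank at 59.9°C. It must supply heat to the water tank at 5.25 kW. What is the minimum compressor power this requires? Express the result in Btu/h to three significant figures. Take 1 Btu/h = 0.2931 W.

2630 Btu/h

In absolute terms T_C = 284.15 K and T_H = 333.05 K, so ΔT = 48.90 K.
COP_Carnot = T_H/ΔT = 333.05/48.90 = 6.811.
Ẇ_min = Q̇/COP_Carnot = 5.250/6.811 = 0.7708 kW = 2630 Btu/h.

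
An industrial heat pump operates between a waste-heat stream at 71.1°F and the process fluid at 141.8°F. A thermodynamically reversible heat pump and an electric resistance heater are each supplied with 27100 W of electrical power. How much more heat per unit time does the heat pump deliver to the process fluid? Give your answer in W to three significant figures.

In absolute terms T_C = 294.87 K and T_H = 334.15 K, so ΔT = 39.28 K.
COP_Carnot = T_H/ΔT = 334.15/39.28 = 8.507.
The heat pump delivers Q̇_H = COP × Ẇ = 230500 W; the resistance heater delivers Ẇ = 27100 W.
Extra = (COP − 1)·Ẇ = 203400 W.

203000 W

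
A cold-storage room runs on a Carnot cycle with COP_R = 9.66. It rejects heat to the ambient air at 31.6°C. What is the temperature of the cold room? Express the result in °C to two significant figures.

For a Carnot refrigerator COP_R = T_C/(T_H − T_C), so T_C = COP·T_H/(1 + COP).
With T_H = 304.75 K, T_C = 9.66 × 304.75/10.66 = 276.16 K.
Converting, 276.16 K = 3.01°C.

3.0 °C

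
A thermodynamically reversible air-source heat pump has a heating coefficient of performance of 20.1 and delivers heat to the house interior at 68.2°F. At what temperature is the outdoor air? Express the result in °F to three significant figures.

41.9 °F

COP_HP = T_H/(T_H − T_C) gives T_H − T_C = T_H/COP.
With T_H = 293.26 K, T_C = 293.26 × (1 − 1/20.1) = 278.67 K.
Converting, 278.67 K = 41.94°F.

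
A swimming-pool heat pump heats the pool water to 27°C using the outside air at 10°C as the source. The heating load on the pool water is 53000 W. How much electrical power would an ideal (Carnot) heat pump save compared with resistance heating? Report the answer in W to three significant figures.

50000 W

In absolute terms T_C = 283.15 K and T_H = 300.15 K, so ΔT = 17.00 K.
COP_Carnot = T_H/ΔT = 300.15/17.00 = 17.66.
Resistance heating needs Ẇ_res = Q̇_H = 53000 W; the reversible heat pump needs only Ẇ_hp = Q̇_H/COP = 3002 W.
Saving = 53000 − 3002 = 50000 W.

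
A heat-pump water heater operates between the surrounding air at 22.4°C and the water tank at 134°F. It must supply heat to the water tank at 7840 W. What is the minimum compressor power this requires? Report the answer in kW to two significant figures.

0.81 kW

In absolute terms T_C = 295.55 K and T_H = 329.82 K, so ΔT = 34.27 K.
COP_Carnot = T_H/ΔT = 329.82/34.27 = 9.625.
Ẇ_min = Q̇/COP_Carnot = 7840/9.625 = 814.5 W = 0.8145 kW.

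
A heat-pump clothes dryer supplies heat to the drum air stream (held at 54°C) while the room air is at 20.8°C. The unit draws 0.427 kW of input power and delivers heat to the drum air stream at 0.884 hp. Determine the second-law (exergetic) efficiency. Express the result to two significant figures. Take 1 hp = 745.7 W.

Converting, Q̇_H = 0.8840 hp = 0.6592 kW, so COP_actual = Q̇_H/Ẇ = 0.6592/0.4270 = 1.544.
In absolute terms T_C = 293.95 K and T_H = 327.15 K, so ΔT = 33.20 K.
COP_Carnot = T_H/ΔT = 327.15/33.20 = 9.854.
η_II = COP_actual/COP_Carnot = 1.544/9.854 = 0.1567.

0.16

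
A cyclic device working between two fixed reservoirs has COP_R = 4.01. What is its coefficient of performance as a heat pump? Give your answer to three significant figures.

The first law on one cycle gives Q_H = Q_C + W, so Q_H/W = Q_C/W + 1.
COP_HP = COP_R + 1 = 4.01 + 1 = 5.01.

5.01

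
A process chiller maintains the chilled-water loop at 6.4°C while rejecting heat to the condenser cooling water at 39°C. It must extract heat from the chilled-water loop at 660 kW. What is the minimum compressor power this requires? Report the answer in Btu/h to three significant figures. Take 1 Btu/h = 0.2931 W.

In absolute terms T_C = 279.55 K and T_H = 312.15 K, so ΔT = 32.60 K.
COP_Carnot = T_C/ΔT = 279.55/32.60 = 8.575.
Ẇ_min = Q̇/COP_Carnot = 660.0/8.575 = 76.97 kW = 262600 Btu/h.

263000 Btu/h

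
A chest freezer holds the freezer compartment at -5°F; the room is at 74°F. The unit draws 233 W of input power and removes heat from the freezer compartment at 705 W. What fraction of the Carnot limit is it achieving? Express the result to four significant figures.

0.5257

COP_actual = Q̇_C/Ẇ = 705.0/233.0 = 3.026.
In absolute terms T_C = 252.59 K and T_H = 296.48 K, so ΔT = 43.89 K.
COP_Carnot = T_C/ΔT = 252.59/43.89 = 5.755.
η_II = COP_actual/COP_Carnot = 3.026/5.755 = 0.5257.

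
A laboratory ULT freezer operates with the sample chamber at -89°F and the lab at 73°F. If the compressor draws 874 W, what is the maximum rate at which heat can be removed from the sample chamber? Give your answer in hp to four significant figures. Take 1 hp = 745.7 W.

In absolute terms T_C = 205.93 K and T_H = 295.93 K, so ΔT = 90.00 K.
COP_Carnot = T_C/ΔT = 205.93/90.00 = 2.288.
Q̇_max = COP_Carnot × Ẇ = 2.288 × 874.0 W = 2000 W = 2.682 hp.

2.682 hp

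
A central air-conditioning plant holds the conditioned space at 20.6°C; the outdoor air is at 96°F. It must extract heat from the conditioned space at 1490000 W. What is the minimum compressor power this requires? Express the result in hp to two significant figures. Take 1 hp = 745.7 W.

100 hp

In absolute terms T_C = 293.75 K and T_H = 308.71 K, so ΔT = 14.96 K.
COP_Carnot = T_C/ΔT = 293.75/14.96 = 19.64.
Ẇ_min = Q̇/COP_Carnot = 1490000/19.64 = 75860 W = 101.7 hp.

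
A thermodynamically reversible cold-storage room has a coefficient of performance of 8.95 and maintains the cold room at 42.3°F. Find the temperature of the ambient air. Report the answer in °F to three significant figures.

98.4 °F

COP_R = T_C/(T_H − T_C) gives T_H − T_C = T_C/COP.
With T_C = 278.87 K, T_H = 278.87 × (1 + 1/8.95) = 310.03 K.
Converting, 310.03 K = 98.39°F.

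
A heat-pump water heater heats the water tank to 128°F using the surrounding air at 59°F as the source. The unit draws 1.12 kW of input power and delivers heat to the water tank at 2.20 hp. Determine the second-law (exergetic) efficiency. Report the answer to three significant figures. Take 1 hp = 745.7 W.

Converting, Q̇_H = 2.200 hp = 1.641 kW, so COP_actual = Q̇_H/Ẇ = 1.641/1.120 = 1.465.
In absolute terms T_C = 288.15 K and T_H = 326.48 K, so ΔT = 38.33 K.
COP_Carnot = T_H/ΔT = 326.48/38.33 = 8.517.
η_II = COP_actual/COP_Carnot = 1.465/8.517 = 0.1720.

0.172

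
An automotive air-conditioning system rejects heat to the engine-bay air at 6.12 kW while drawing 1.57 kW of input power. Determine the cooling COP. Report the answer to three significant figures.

2.90

The first law gives Q̇_H = Q̇_C + Ẇ, so the three rates are Q̇_C = 4.550, Q̇_H = 6.120, Ẇ = 1.570 kW.
COP_R = Q̇_C/Ẇ = 4.550/1.570 = 2.898.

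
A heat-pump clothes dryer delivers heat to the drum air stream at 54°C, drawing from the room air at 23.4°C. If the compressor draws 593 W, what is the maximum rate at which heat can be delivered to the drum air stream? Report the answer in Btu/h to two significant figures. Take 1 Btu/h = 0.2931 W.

In absolute terms T_C = 296.55 K and T_H = 327.15 K, so ΔT = 30.60 K.
COP_Carnot = T_H/ΔT = 327.15/30.60 = 10.69.
Q̇_max = COP_Carnot × Ẇ = 10.69 × 593.0 W = 6340 W = 21630 Btu/h.

22000 Btu/h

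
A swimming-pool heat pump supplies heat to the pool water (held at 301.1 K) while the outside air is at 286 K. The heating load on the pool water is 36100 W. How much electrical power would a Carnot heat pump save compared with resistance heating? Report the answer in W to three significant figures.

The reservoir spacing is ΔT = 301.1 − 286 = 15.10 K.
COP_Carnot = T_H/ΔT = 301.10/15.10 = 19.94.
Resistance heating needs Ẇ_res = Q̇_H = 36100 W; the reversible heat pump needs only Ẇ_hp = Q̇_H/COP = 1810 W.
Saving = 36100 − 1810 = 34290 W.

34300 W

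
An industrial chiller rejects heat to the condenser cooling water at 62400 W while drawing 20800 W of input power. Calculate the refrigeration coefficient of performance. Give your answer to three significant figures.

2.00

The first law gives Q̇_H = Q̇_C + Ẇ, so the three rates are Q̇_C = 41600, Q̇_H = 62400, Ẇ = 20800 W.
COP_R = Q̇_C/Ẇ = 41600/20800 = 2.000.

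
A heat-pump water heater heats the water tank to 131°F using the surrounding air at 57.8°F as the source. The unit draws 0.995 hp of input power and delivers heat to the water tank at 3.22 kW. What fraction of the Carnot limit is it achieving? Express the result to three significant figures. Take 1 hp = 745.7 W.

Converting, Q̇_H = 3.220 kW = 4.318 hp, so COP_actual = Q̇_H/Ẇ = 4.318/0.9950 = 4.340.
In absolute terms T_C = 287.48 K and T_H = 328.15 K, so ΔT = 40.67 K.
COP_Carnot = T_H/ΔT = 328.15/40.67 = 8.069.
η_II = COP_actual/COP_Carnot = 4.340/8.069 = 0.5378.

0.538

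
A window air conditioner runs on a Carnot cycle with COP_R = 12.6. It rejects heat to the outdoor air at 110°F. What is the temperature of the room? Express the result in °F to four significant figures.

68.11 °F

For a Carnot refrigerator COP_R = T_C/(T_H − T_C), so T_C = COP·T_H/(1 + COP).
With T_H = 316.48 K, T_C = 12.6 × 316.48/13.60 = 293.21 K.
Converting, 293.21 K = 68.11°F.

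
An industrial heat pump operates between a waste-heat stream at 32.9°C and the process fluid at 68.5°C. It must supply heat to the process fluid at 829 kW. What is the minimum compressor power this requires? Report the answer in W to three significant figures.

86400 W

In absolute terms T_C = 306.05 K and T_H = 341.65 K, so ΔT = 35.60 K.
COP_Carnot = T_H/ΔT = 341.65/35.60 = 9.597.
Ẇ_min = Q̇/COP_Carnot = 829.0/9.597 = 86.38 kW = 86380 W.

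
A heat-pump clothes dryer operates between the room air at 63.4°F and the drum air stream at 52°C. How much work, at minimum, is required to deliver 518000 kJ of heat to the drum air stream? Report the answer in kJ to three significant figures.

In absolute terms T_C = 290.59 K and T_H = 325.15 K, so ΔT = 34.56 K.
The reversible limit is COP_HP = T_H/ΔT = 9.409, so W_min = Q_H/COP = Q_H·ΔT/T_H.
W_min = 518000 × 34.56/325.15 = 55050 kJ.

55100 kJ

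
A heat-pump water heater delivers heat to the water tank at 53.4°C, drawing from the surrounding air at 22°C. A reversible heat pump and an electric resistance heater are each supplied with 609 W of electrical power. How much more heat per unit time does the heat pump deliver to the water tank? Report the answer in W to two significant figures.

In absolute terms T_C = 295.15 K and T_H = 326.55 K, so ΔT = 31.40 K.
COP_Carnot = T_H/ΔT = 326.55/31.40 = 10.40.
The heat pump delivers Q̇_H = COP × Ẇ = 6333 W; the resistance heater delivers Ẇ = 609.0 W.
Extra = (COP − 1)·Ẇ = 5724 W.

5700 W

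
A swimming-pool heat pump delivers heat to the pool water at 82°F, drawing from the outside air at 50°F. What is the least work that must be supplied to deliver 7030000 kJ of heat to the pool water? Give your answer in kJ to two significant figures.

In absolute terms T_C = 283.15 K and T_H = 300.93 K, so ΔT = 17.78 K.
The reversible limit is COP_HP = T_H/ΔT = 16.93, so W_min = Q_H/COP = Q_H·ΔT/T_H.
W_min = 7030000 × 17.78/300.93 = 415300 kJ.

420000 kJ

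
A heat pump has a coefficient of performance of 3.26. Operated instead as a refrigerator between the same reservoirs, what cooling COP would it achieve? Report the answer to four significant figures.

2.260

Since Q_H = Q_C + W for any cycle, COP_R = Q_C/W = Q_H/W − 1.
COP_R = 3.26 − 1 = 2.26.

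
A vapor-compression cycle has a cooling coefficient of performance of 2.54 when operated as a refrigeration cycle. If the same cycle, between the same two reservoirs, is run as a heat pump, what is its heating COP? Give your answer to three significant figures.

3.54

The first law on one cycle gives Q_H = Q_C + W, so Q_H/W = Q_C/W + 1.
COP_HP = COP_R + 1 = 2.54 + 1 = 3.54.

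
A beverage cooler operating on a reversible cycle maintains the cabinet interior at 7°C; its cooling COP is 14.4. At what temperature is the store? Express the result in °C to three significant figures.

26.5 °C

COP_R = T_C/(T_H − T_C) gives T_H − T_C = T_C/COP.
With T_C = 280.15 K, T_H = 280.15 × (1 + 1/14.4) = 299.60 K.
Converting, 299.60 K = 26.45°C.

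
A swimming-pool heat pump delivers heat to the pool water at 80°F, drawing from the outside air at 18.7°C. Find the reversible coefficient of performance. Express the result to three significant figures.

In absolute terms T_C = 291.85 K and T_H = 299.82 K, so ΔT = 7.967 K.
For a reversible cycle, COP_Carnot = T_H/ΔT = 299.82/7.967 = 37.63.

37.6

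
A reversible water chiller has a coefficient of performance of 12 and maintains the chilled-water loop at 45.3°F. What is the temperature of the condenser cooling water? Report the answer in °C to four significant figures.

30.77 °C

COP_R = T_C/(T_H − T_C) gives T_H − T_C = T_C/COP.
With T_C = 280.54 K, T_H = 280.54 × (1 + 1/12) = 303.92 K.
Converting, 303.92 K = 30.77°C.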